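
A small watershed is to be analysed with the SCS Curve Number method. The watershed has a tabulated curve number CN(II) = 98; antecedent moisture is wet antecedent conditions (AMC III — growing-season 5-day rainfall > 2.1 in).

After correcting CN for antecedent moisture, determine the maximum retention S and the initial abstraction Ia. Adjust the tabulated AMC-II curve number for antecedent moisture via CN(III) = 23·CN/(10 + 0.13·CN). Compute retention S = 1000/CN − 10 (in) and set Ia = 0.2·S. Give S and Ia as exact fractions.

Wet (AMC III): CN(III) = 23·98/(10 + 0.13·98) = 2254/(1137/50) = 112700/1137 ≈ 99.120
S = 1000/(112700/1137) − 10 = 100/1127 in ≈ 0.089 in
Ia = 0.2S: 0.2·0.089 = 0.018 in (exactly 20/1127)

S = 100/1127 in ≈ 0.089 in; Ia = 20/1127 in ≈ 0.018 in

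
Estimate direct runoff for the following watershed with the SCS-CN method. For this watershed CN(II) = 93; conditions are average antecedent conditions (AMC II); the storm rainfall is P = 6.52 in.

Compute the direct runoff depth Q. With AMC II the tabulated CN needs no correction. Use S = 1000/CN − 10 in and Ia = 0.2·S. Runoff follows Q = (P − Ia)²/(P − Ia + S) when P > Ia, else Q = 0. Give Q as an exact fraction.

Q = 219306481/38499675 in ≈ 5.696 in

AMC II — tabulated CN = 93 applies directly.
Retention S: 1000/CN − 10 with CN=93.000 → S = 70/93 ≈ 0.753 in
Ia = 0.2·(70/93) = 14/93 in ≈ 0.151 in
Since P=6.520 > Ia=0.151: effective rainfall P−Ia = 14809/2325 in
Q: (14809/2325)² ÷ (16559/2325) = 219306481/38499675 in (≈ 5.696 in)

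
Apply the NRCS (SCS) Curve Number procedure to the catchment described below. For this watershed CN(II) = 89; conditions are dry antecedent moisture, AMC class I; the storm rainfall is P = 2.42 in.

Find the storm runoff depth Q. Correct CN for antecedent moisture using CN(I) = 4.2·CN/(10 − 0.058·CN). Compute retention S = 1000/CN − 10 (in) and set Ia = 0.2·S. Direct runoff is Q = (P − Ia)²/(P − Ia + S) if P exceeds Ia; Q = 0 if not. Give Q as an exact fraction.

Q = 2662907291/3790238550 in ≈ 0.703 in

Dry (AMC I): CN(I) = 4.2·89/(10 − 0.058·89) = (1869/5)/(2419/500) = 186900/2419 ≈ 77.263
S = 1000/(186900/2419) − 10 = 5500/1869 in ≈ 2.943 in
Initial abstraction Ia = S/5 = (5500/1869)/5 = 1100/1869 ≈ 0.589 in
Since P=2.420 > Ia=0.589: effective rainfall P−Ia = 171149/93450 in
Q = (171149/93450)²/((171149/93450) + 5500/1869) = (29291980201/8732902500)/(446149/93450) = 2662907291/3790238550 in ≈ 0.703 in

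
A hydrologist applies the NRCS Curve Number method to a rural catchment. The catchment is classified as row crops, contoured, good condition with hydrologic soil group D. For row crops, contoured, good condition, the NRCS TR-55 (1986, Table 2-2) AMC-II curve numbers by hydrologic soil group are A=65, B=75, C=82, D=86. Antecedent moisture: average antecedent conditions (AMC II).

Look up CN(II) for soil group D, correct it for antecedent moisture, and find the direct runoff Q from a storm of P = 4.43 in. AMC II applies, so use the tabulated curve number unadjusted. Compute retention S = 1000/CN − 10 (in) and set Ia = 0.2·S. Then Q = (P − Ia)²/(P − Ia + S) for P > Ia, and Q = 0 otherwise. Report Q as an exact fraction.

Q = 311487201/105990700 in ≈ 2.939 in

NRCS table: row crops, contoured, good condition, soil group D → CN(II) = 86
Average conditions: CN = 86 (no AMC adjustment).
Retention S: 1000/CN − 10 with CN=86.000 → S = 70/43 ≈ 1.628 in
Ia = 0.2·(70/43) = 14/43 in ≈ 0.326 in
P − Ia = 4.430 − 0.326 = 17649/4300 ≈ 4.104 in (> 0, runoff occurs)
Q = (17649/4300)²/((17649/4300) + 70/43) = (311487201/18490000)/(24649/4300) = 311487201/105990700 in ≈ 2.939 in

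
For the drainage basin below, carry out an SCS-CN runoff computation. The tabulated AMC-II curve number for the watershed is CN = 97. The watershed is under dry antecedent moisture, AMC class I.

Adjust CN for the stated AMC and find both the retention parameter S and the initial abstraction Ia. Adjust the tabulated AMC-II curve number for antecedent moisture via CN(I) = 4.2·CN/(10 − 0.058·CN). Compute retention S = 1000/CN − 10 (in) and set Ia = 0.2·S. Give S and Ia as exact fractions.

S = 500/679 in ≈ 0.736 in; Ia = 100/679 in ≈ 0.147 in

CN(I) from CN(II)=97: (4.2·97)/(10 − 0.058·97) = 67900/729 ≈ 93.141
S = 1000/(67900/729) − 10 = 500/679 in ≈ 0.736 in
Initial abstraction Ia = S/5 = (500/679)/5 = 100/679 ≈ 0.147 in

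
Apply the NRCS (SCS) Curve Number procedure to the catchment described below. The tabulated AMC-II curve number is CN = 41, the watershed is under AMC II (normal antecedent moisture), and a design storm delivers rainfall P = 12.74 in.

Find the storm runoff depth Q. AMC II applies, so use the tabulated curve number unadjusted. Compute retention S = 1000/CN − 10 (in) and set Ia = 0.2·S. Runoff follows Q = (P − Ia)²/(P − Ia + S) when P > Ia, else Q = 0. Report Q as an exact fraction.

AMC II — tabulated CN = 41 applies directly.
S = 1000/41 − 10 = 590/41 in ≈ 14.390 in
Ia = 0.2·(590/41) = 118/41 in ≈ 2.878 in
P − Ia = 12.740 − 2.878 = 20217/2050 ≈ 9.862 in (> 0, runoff occurs)
Q = (20217/2050)²/((20217/2050) + 590/41) = (408727089/4202500)/(49717/2050) = 408727089/101919850 in ≈ 4.010 in

Q = 408727089/101919850 in ≈ 4.010 in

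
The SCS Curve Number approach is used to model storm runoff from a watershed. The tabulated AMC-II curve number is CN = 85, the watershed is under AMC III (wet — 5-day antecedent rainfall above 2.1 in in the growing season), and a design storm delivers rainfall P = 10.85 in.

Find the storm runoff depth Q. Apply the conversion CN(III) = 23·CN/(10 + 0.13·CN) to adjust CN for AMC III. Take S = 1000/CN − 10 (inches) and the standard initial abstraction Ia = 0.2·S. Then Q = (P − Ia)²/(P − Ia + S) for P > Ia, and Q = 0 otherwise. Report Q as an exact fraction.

Q = 6996820609/701039540 in ≈ 9.981 in

Wet (AMC III): CN(III) = 23·85/(10 + 0.13·85) = 1955/(421/20) = 39100/421 ≈ 92.874
S = 1000/(39100/421) − 10 = 300/391 in ≈ 0.767 in
Ia = 0.2S: 0.2·0.767 = 0.153 in (exactly 60/391)
Excess rainfall: 10.850 − 0.153 = 10.697 in; P > Ia so Q > 0
Q = (83647/7820)²/((83647/7820) + 300/391) = (6996820609/61152400)/(89647/7820) = 6996820609/701039540 in ≈ 9.981 in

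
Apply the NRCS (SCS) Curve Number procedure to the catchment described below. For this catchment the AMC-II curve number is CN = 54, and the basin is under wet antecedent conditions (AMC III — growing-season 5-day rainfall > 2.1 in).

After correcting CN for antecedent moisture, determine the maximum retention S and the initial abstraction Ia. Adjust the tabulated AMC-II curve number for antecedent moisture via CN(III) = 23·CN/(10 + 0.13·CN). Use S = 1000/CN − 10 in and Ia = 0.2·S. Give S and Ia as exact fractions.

Wet (AMC III): CN(III) = 23·54/(10 + 0.13·54) = 1242/(851/50) = 2700/37 ≈ 72.973
Retention S: 1000/CN − 10 with CN=72.973 → S = 100/27 ≈ 3.704 in
Ia = 0.2·(100/27) = 20/27 in ≈ 0.741 in

S = 100/27 in ≈ 3.704 in; Ia = 20/27 in ≈ 0.741 in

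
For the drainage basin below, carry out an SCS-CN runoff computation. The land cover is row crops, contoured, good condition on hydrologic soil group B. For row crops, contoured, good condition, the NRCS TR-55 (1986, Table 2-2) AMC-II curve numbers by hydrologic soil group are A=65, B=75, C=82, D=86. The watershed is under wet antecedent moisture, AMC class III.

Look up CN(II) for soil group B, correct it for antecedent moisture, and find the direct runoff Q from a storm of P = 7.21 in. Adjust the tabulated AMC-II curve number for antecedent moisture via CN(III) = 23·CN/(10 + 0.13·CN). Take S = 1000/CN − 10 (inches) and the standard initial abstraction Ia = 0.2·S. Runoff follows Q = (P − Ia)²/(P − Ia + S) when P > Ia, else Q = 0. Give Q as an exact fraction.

NRCS table: row crops, contoured, good condition, soil group B → CN(II) = 75
Adjust CN=75 to AMC III: 23·75/(10 + 0.13·75) → 1725 ÷ (79/4) = 6900/79 ≈ 87.342
Max retention: S = 1000/(6900/79) − 10 = 100/69 in (≈ 1.449 in)
Initial abstraction Ia = S/5 = (100/69)/5 = 20/69 ≈ 0.290 in
Excess rainfall: 7.210 − 0.290 = 6.920 in; P > Ia so Q > 0
Runoff Q = (P−Ia)²/(P−Ia+S) = (6.920)²/(6.920+1.449) = 2279967001/398468100 ≈ 5.722 in

Q = 2279967001/398468100 in ≈ 5.722 in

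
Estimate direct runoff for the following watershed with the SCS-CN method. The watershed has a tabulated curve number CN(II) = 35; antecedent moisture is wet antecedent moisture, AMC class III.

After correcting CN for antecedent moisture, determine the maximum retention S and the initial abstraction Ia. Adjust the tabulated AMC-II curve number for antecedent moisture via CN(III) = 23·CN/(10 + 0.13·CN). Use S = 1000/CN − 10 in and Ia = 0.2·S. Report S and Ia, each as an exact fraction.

Wet (AMC III): CN(III) = 23·35/(10 + 0.13·35) = 805/(291/20) = 16100/291 ≈ 55.326
S = 1000/(16100/291) − 10 = 1300/161 in ≈ 8.075 in
Initial abstraction Ia = S/5 = (1300/161)/5 = 260/161 ≈ 1.615 in

S = 1300/161 in ≈ 8.075 in; Ia = 260/161 in ≈ 1.615 in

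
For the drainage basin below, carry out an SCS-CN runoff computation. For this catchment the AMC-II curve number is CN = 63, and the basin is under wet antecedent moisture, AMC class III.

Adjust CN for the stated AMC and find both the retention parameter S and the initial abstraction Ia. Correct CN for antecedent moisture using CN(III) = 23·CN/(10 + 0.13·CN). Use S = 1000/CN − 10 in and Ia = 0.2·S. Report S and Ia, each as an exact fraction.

Adjust CN=63 to AMC III: 23·63/(10 + 0.13·63) → 1449 ÷ (1819/100) = 144900/1819 ≈ 79.659
Max retention: S = 1000/(144900/1819) − 10 = 3700/1449 in (≈ 2.553 in)
Initial abstraction Ia = S/5 = (3700/1449)/5 = 740/1449 ≈ 0.511 in

S = 3700/1449 in ≈ 2.553 in; Ia = 740/1449 in ≈ 0.511 in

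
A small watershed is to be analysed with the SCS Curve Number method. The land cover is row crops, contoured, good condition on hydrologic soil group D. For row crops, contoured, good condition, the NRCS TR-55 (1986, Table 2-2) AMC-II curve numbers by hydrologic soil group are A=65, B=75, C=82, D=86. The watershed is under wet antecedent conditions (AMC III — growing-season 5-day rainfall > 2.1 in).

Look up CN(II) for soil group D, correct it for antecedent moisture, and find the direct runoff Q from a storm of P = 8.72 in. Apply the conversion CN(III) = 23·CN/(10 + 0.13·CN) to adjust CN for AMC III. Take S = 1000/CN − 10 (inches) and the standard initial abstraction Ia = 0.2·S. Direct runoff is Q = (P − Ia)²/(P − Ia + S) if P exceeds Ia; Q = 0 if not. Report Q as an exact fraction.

Q = 22493629202/2838454725 in ≈ 7.925 in

NRCS table: row crops, contoured, good condition, soil group D → CN(II) = 86
Adjust CN=86 to AMC III: 23·86/(10 + 0.13·86) → 1978 ÷ (1059/50) = 98900/1059 ≈ 93.390
S = 1000/(98900/1059) − 10 = 700/989 in ≈ 0.708 in
Initial abstraction Ia = S/5 = (700/989)/5 = 140/989 ≈ 0.142 in
Excess rainfall: 8.720 − 0.142 = 8.578 in; P > Ia so Q > 0
Q = (212102/24725)²/((212102/24725) + 700/989) = (44987258404/611325625)/(229602/24725) = 22493629202/2838454725 in ≈ 7.925 in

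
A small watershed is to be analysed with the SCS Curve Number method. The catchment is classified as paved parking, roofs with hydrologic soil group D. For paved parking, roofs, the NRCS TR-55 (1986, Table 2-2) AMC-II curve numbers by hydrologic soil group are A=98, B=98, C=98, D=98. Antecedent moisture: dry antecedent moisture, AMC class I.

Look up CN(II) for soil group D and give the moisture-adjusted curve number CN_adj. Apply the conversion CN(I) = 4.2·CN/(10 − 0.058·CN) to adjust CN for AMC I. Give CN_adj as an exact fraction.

NRCS table: paved parking, roofs, soil group D → CN(II) = 98
Adjust CN=98 to AMC I: 4.2·98/(10 − 0.058·98) → (2058/5) ÷ (1079/250) = 102900/1079 ≈ 95.366

CN_adj = 102900/1079 ≈ 95.366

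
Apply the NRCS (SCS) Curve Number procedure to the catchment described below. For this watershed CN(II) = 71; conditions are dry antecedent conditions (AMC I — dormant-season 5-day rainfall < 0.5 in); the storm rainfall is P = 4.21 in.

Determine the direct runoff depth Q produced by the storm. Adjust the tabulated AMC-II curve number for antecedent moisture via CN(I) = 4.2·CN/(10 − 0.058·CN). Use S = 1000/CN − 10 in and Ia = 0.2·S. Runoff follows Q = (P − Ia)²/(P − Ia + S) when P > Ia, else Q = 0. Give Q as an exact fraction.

Adjust CN=71 to AMC I: 4.2·71/(10 − 0.058·71) → (1491/5) ÷ (2941/500) = 149100/2941 ≈ 50.697
Max retention: S = 1000/(149100/2941) − 10 = 14500/1491 in (≈ 9.725 in)
Initial abstraction Ia = S/5 = (14500/1491)/5 = 2900/1491 ≈ 1.945 in
Since P=4.210 > Ia=1.945: effective rainfall P−Ia = 337711/149100 in
Q = (337711/149100)²/((337711/149100) + 14500/1491) = (114048719521/22230810000)/(1787711/149100) = 114048719521/266547710100 in ≈ 0.428 in

Q = 114048719521/266547710100 in ≈ 0.428 in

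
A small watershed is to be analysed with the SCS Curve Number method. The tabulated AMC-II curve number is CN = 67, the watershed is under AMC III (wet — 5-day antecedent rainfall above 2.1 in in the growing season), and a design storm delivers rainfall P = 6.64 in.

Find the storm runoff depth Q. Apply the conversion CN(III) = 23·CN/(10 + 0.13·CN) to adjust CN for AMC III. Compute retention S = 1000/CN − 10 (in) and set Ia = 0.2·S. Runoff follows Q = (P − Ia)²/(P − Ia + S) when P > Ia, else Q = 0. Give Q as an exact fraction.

Q = 28633680818/6198788075 in ≈ 4.619 in

CN(III) from CN(II)=67: (23·67)/(10 + 0.13·67) = 154100/1871 ≈ 82.362
Max retention: S = 1000/(154100/1871) − 10 = 3300/1541 in (≈ 2.141 in)
Ia = 0.2S: 0.2·2.141 = 0.428 in (exactly 660/1541)
Excess rainfall: 6.640 − 0.428 = 6.212 in; P > Ia so Q > 0
Q: (239306/38525)² ÷ (321806/38525) = 28633680818/6198788075 in (≈ 4.619 in)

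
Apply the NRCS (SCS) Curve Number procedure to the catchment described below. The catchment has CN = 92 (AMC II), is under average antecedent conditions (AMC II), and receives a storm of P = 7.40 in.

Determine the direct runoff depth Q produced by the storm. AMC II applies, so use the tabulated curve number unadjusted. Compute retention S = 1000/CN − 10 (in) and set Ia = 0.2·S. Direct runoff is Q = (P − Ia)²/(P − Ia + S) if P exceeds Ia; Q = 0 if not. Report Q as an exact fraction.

Q = 690561/107065 in ≈ 6.450 in

AMC II — tabulated CN = 92 applies directly.
S = 1000/92 − 10 = 20/23 in ≈ 0.870 in
Initial abstraction Ia = S/5 = (20/23)/5 = 4/23 ≈ 0.174 in
Since P=7.400 > Ia=0.174: effective rainfall P−Ia = 831/115 in
Q = (831/115)²/((831/115) + 20/23) = (690561/13225)/(931/115) = 690561/107065 in ≈ 6.450 in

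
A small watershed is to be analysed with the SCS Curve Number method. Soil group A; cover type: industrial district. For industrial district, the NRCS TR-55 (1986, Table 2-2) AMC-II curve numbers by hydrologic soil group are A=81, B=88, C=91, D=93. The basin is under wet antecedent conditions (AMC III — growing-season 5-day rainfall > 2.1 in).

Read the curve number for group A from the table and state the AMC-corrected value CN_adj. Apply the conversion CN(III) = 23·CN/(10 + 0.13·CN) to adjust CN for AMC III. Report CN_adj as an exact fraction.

CN_adj = 186300/2053 ≈ 90.745

NRCS table: industrial district, soil group A → CN(II) = 81
CN(III) from CN(II)=81: (23·81)/(10 + 0.13·81) = 186300/2053 ≈ 90.745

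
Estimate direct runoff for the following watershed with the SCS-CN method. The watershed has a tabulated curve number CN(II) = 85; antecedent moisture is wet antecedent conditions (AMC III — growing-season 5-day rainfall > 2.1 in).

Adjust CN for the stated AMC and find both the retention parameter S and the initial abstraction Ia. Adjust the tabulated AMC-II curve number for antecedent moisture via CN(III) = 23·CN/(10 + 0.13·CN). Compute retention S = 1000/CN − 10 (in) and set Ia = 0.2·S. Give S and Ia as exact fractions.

CN(III) from CN(II)=85: (23·85)/(10 + 0.13·85) = 39100/421 ≈ 92.874
Retention S: 1000/CN − 10 with CN=92.874 → S = 300/391 ≈ 0.767 in
Ia = 0.2·(300/391) = 60/391 in ≈ 0.153 in

S = 300/391 in ≈ 0.767 in; Ia = 60/391 in ≈ 0.153 in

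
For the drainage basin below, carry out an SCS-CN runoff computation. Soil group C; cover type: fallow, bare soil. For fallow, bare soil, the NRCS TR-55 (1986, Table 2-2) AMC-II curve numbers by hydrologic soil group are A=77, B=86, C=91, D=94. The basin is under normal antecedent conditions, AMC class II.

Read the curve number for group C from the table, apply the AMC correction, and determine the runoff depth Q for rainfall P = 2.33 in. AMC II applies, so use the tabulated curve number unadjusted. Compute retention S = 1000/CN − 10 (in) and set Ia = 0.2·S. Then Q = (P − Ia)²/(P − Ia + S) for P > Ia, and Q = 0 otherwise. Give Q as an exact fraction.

Q = 376476409/258467300 in ≈ 1.457 in

NRCS table: fallow, bare soil, soil group C → CN(II) = 91
CN(II) = 91; AMC II needs no correction.
Max retention: S = 1000/91 − 10 = 90/91 in (≈ 0.989 in)
Ia = 0.2S: 0.2·0.989 = 0.198 in (exactly 18/91)
P − Ia = 2.330 − 0.198 = 19403/9100 ≈ 2.132 in (> 0, runoff occurs)
Q: (19403/9100)² ÷ (28403/9100) = 376476409/258467300 in (≈ 1.457 in)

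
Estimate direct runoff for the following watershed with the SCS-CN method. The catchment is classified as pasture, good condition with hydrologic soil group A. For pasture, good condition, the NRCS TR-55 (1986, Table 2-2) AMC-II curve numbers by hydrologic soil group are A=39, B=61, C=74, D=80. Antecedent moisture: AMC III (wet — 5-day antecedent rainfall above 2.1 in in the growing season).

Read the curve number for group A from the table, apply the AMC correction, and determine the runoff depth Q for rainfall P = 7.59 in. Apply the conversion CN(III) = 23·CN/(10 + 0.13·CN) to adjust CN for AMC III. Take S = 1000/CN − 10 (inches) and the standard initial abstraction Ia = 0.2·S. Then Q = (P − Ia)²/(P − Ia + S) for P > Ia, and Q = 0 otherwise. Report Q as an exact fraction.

Q = 312283145329/104843423100 in ≈ 2.979 in

NRCS table: pasture, good condition, soil group A → CN(II) = 39
CN(III) from CN(II)=39: (23·39)/(10 + 0.13·39) = 89700/1507 ≈ 59.522
Retention S: 1000/CN − 10 with CN=59.522 → S = 6100/897 ≈ 6.800 in
Ia = 0.2·(6100/897) = 1220/897 in ≈ 1.360 in
P − Ia = 7.590 − 1.360 = 558823/89700 ≈ 6.230 in (> 0, runoff occurs)
Q: (558823/89700)² ÷ (1168823/89700) = 312283145329/104843423100 in (≈ 2.979 in)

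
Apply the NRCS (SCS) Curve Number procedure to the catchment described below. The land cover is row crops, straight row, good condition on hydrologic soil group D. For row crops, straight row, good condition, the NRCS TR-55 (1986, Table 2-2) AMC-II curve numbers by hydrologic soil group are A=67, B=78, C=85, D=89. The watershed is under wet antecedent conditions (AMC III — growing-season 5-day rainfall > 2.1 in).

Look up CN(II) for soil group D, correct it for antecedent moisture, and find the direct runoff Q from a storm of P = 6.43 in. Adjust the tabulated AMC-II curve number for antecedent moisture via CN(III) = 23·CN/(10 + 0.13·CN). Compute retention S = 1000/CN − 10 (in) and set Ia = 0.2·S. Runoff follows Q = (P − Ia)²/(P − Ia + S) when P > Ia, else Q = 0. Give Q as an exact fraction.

NRCS table: row crops, straight row, good condition, soil group D → CN(II) = 89
CN(III) from CN(II)=89: (23·89)/(10 + 0.13·89) = 204700/2157 ≈ 94.900
Retention S: 1000/CN − 10 with CN=94.900 → S = 1100/2047 ≈ 0.537 in
Initial abstraction Ia = S/5 = (1100/2047)/5 = 220/2047 ≈ 0.107 in
Since P=6.430 > Ia=0.107: effective rainfall P−Ia = 1294221/204700 in
Runoff Q = (P−Ia)²/(P−Ia+S) = (6.323)²/(6.323+0.537) = 1675007996841/287444038700 ≈ 5.827 in

Q = 1675007996841/287444038700 in ≈ 5.827 in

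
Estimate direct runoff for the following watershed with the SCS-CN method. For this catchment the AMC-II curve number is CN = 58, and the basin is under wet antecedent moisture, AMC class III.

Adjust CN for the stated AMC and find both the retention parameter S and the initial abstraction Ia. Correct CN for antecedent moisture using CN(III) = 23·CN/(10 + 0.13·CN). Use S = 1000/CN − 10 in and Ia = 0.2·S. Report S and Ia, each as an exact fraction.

S = 2100/667 in ≈ 3.148 in; Ia = 420/667 in ≈ 0.630 in

Adjust CN=58 to AMC III: 23·58/(10 + 0.13·58) → 1334 ÷ (877/50) = 66700/877 ≈ 76.055
Retention S: 1000/CN − 10 with CN=76.055 → S = 2100/667 ≈ 3.148 in
Ia = 0.2S: 0.2·3.148 = 0.630 in (exactly 420/667)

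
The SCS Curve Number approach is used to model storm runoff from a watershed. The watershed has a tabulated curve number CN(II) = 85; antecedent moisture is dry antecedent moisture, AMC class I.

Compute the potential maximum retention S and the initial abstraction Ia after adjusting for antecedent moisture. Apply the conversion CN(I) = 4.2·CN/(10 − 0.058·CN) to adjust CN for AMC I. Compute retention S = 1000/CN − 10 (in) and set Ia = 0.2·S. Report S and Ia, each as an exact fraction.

Adjust CN=85 to AMC I: 4.2·85/(10 − 0.058·85) → 357 ÷ (507/100) = 11900/169 ≈ 70.414
Retention S: 1000/CN − 10 with CN=70.414 → S = 500/119 ≈ 4.202 in
Ia = 0.2S: 0.2·4.202 = 0.840 in (exactly 100/119)

S = 500/119 in ≈ 4.202 in; Ia = 100/119 in ≈ 0.840 in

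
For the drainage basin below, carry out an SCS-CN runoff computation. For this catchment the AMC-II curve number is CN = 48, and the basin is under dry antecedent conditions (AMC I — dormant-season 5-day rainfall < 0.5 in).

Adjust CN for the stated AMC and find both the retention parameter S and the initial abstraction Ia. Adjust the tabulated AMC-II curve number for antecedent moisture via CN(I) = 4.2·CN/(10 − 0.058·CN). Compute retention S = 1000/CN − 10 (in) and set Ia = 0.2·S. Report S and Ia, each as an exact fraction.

Dry (AMC I): CN(I) = 4.2·48/(10 − 0.058·48) = (1008/5)/(902/125) = 12600/451 ≈ 27.938
Retention S: 1000/CN − 10 with CN=27.938 → S = 1625/63 ≈ 25.794 in
Ia = 0.2S: 0.2·25.794 = 5.159 in (exactly 325/63)

S = 1625/63 in ≈ 25.794 in; Ia = 325/63 in ≈ 5.159 in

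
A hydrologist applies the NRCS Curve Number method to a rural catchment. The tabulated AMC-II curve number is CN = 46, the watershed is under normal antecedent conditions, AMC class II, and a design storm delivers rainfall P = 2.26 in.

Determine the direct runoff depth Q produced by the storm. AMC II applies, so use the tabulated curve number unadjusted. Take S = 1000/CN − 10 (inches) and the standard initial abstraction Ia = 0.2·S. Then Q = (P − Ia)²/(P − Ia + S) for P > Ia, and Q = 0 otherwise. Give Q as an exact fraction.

Q = 0 in ≈ 0.000 in

AMC II — tabulated CN = 46 applies directly.
Max retention: S = 1000/46 − 10 = 270/23 in (≈ 11.739 in)
Ia = 0.2·(270/23) = 54/23 in ≈ 2.348 in
P = 2.260 ≤ Ia = 2.348 in: entire storm abstracted, Q = 0.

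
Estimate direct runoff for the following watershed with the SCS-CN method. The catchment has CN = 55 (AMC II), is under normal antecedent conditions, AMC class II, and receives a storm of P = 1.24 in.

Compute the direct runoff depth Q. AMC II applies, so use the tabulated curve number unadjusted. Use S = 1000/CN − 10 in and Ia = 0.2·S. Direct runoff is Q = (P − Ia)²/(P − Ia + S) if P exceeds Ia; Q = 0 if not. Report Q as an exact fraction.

AMC II — tabulated CN = 55 applies directly.
Max retention: S = 1000/55 − 10 = 90/11 in (≈ 8.182 in)
Ia = 0.2·(90/11) = 18/11 in ≈ 1.636 in
P = 1.240 ≤ Ia = 1.636 in: entire storm abstracted, Q = 0.

Q = 0 in ≈ 0.000 in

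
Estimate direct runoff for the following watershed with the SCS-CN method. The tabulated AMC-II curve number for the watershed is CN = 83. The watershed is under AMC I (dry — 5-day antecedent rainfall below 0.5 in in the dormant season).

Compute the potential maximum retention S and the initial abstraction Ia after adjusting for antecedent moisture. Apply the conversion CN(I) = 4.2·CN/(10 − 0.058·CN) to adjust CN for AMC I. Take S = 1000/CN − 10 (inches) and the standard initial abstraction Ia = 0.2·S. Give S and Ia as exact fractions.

Dry (AMC I): CN(I) = 4.2·83/(10 − 0.058·83) = (1743/5)/(2593/500) = 174300/2593 ≈ 67.219
S = 1000/(174300/2593) − 10 = 8500/1743 in ≈ 4.877 in
Ia = 0.2·(8500/1743) = 1700/1743 in ≈ 0.975 in

S = 8500/1743 in ≈ 4.877 in; Ia = 1700/1743 in ≈ 0.975 in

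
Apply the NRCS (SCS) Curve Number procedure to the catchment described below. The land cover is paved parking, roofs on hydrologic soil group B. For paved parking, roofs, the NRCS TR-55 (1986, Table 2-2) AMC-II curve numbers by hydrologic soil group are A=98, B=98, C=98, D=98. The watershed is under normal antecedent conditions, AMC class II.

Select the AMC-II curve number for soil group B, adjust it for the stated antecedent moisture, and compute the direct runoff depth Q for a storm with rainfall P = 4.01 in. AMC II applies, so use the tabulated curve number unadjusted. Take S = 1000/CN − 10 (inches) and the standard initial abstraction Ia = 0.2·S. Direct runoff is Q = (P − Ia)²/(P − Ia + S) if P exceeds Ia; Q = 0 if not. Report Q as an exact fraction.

Q = 378263601/100200100 in ≈ 3.775 in

NRCS table: paved parking, roofs, soil group B → CN(II) = 98
AMC II — tabulated CN = 98 applies directly.
Max retention: S = 1000/98 − 10 = 10/49 in (≈ 0.204 in)
Ia = 0.2S: 0.2·0.204 = 0.041 in (exactly 2/49)
P − Ia = 4.010 − 0.041 = 19449/4900 ≈ 3.969 in (> 0, runoff occurs)
Runoff Q = (P−Ia)²/(P−Ia+S) = (3.969)²/(3.969+0.204) = 378263601/100200100 ≈ 3.775 in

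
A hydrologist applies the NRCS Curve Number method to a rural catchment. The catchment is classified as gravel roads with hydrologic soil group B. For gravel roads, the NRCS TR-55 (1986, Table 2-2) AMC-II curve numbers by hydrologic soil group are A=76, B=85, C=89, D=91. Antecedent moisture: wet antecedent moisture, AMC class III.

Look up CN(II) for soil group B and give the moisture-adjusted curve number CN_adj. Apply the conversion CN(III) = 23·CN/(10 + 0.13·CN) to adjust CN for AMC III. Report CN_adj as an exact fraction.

NRCS table: gravel roads, soil group B → CN(II) = 85
CN(III) from CN(II)=85: (23·85)/(10 + 0.13·85) = 39100/421 ≈ 92.874

CN_adj = 39100/421 ≈ 92.874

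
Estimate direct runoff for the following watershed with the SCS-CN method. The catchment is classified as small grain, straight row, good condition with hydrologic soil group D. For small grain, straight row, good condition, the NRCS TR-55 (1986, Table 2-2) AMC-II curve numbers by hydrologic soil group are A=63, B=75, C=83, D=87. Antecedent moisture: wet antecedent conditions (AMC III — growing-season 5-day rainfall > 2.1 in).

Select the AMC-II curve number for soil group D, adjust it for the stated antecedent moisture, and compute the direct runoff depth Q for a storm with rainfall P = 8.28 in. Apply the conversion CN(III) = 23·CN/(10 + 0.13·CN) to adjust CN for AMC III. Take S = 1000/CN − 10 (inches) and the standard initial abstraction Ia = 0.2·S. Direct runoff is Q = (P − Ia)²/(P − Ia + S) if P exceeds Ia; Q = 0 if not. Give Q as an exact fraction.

NRCS table: small grain, straight row, good condition, soil group D → CN(II) = 87
Adjust CN=87 to AMC III: 23·87/(10 + 0.13·87) → 2001 ÷ (2131/100) = 200100/2131 ≈ 93.900
Max retention: S = 1000/(200100/2131) − 10 = 1300/2001 in (≈ 0.650 in)
Ia = 0.2S: 0.2·0.650 = 0.130 in (exactly 260/2001)
Since P=8.280 > Ia=0.130: effective rainfall P−Ia = 407707/50025 in
Runoff Q = (P−Ia)²/(P−Ia+S) = (8.150)²/(8.150+0.650) = 166224997849/22021355175 ≈ 7.548 in

Q = 166224997849/22021355175 in ≈ 7.548 in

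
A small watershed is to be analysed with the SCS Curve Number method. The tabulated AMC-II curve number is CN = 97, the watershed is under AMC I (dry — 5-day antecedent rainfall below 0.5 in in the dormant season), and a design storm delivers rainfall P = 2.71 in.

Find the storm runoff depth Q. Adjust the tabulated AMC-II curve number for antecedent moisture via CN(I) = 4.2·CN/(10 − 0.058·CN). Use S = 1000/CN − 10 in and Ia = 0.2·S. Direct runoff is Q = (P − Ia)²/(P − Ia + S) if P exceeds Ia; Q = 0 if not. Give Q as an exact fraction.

Q = 30279132081/15210211100 in ≈ 1.991 in

Adjust CN=97 to AMC I: 4.2·97/(10 − 0.058·97) → (2037/5) ÷ (2187/500) = 67900/729 ≈ 93.141
Max retention: S = 1000/(67900/729) − 10 = 500/679 in (≈ 0.736 in)
Initial abstraction Ia = S/5 = (500/679)/5 = 100/679 ≈ 0.147 in
Since P=2.710 > Ia=0.147: effective rainfall P−Ia = 174009/67900 in
Runoff Q = (P−Ia)²/(P−Ia+S) = (2.563)²/(2.563+0.736) = 30279132081/15210211100 ≈ 1.991 in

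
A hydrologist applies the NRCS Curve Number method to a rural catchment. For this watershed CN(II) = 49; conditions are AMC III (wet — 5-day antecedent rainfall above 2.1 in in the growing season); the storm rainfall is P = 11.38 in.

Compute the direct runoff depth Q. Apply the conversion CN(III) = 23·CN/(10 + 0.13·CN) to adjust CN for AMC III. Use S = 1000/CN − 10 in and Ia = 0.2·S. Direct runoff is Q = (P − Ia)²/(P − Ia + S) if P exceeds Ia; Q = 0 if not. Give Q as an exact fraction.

Adjust CN=49 to AMC III: 23·49/(10 + 0.13·49) → 1127 ÷ (1637/100) = 112700/1637 ≈ 68.845
Retention S: 1000/CN − 10 with CN=68.845 → S = 5100/1127 ≈ 4.525 in
Ia = 0.2·(5100/1127) = 1020/1127 in ≈ 0.905 in
Since P=11.380 > Ia=0.905: effective rainfall P−Ia = 590263/56350 in
Runoff Q = (P−Ia)²/(P−Ia+S) = (10.475)²/(10.475+4.525) = 348410409169/47630570050 ≈ 7.315 in

Q = 348410409169/47630570050 in ≈ 7.315 in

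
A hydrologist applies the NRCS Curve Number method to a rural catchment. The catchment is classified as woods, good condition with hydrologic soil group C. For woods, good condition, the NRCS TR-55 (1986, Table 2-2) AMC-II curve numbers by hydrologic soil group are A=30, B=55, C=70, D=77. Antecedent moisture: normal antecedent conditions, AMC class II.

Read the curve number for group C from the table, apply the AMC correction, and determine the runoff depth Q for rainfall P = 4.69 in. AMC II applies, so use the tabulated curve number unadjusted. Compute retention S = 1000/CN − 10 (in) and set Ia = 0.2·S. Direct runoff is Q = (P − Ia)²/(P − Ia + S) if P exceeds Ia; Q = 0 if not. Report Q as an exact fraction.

NRCS table: woods, good condition, soil group C → CN(II) = 70
CN(II) = 70; AMC II needs no correction.
Retention S: 1000/CN − 10 with CN=70.000 → S = 30/7 ≈ 4.286 in
Ia = 0.2S: 0.2·4.286 = 0.857 in (exactly 6/7)
P − Ia = 4.690 − 0.857 = 2683/700 ≈ 3.833 in (> 0, runoff occurs)
Q = (2683/700)²/((2683/700) + 30/7) = (7198489/490000)/(5683/700) = 7198489/3978100 in ≈ 1.810 in

Q = 7198489/3978100 in ≈ 1.810 in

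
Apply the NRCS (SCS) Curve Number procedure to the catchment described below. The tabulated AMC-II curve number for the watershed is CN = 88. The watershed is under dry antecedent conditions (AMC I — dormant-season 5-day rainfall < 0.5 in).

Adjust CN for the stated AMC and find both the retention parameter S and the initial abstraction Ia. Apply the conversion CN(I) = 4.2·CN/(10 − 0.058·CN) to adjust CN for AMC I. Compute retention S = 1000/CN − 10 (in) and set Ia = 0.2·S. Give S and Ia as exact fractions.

S = 250/77 in ≈ 3.247 in; Ia = 50/77 in ≈ 0.649 in

Adjust CN=88 to AMC I: 4.2·88/(10 − 0.058·88) → (1848/5) ÷ (612/125) = 3850/51 ≈ 75.490
S = 1000/(3850/51) − 10 = 250/77 in ≈ 3.247 in
Ia = 0.2·(250/77) = 50/77 in ≈ 0.649 in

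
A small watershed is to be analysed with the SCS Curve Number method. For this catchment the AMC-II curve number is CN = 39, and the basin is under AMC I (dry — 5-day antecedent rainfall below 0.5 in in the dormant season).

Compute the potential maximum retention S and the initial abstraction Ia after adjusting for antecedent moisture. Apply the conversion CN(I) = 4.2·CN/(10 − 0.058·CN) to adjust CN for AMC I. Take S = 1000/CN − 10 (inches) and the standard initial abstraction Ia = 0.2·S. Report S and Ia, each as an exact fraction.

CN(I) from CN(II)=39: (4.2·39)/(10 − 0.058·39) = 81900/3869 ≈ 21.168
Retention S: 1000/CN − 10 with CN=21.168 → S = 30500/819 ≈ 37.241 in
Ia = 0.2·(30500/819) = 6100/819 in ≈ 7.448 in

S = 30500/819 in ≈ 37.241 in; Ia = 6100/819 in ≈ 7.448 in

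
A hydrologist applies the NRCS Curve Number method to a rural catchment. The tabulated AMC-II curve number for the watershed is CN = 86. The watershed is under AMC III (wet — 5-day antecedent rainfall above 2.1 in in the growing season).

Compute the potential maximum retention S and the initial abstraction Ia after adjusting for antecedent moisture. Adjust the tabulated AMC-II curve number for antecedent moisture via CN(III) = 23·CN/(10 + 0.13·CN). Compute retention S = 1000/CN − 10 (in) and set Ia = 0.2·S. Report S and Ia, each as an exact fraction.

S = 700/989 in ≈ 0.708 in; Ia = 140/989 in ≈ 0.142 in

Adjust CN=86 to AMC III: 23·86/(10 + 0.13·86) → 1978 ÷ (1059/50) = 98900/1059 ≈ 93.390
Max retention: S = 1000/(98900/1059) − 10 = 700/989 in (≈ 0.708 in)
Ia = 0.2S: 0.2·0.708 = 0.142 in (exactly 140/989)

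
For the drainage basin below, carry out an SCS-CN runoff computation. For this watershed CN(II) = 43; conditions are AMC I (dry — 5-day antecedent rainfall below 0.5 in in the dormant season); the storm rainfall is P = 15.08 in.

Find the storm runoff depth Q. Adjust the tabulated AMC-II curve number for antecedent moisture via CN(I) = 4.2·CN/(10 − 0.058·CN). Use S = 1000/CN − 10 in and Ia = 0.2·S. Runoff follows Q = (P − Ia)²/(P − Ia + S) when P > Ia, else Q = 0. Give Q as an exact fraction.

Dry (AMC I): CN(I) = 4.2·43/(10 − 0.058·43) = (903/5)/(3753/500) = 30100/1251 ≈ 24.061
S = 1000/(30100/1251) − 10 = 9500/301 in ≈ 31.561 in
Ia = 0.2S: 0.2·31.561 = 6.312 in (exactly 1900/301)
Since P=15.080 > Ia=6.312: effective rainfall P−Ia = 65977/7525 in
Runoff Q = (P−Ia)²/(P−Ia+S) = (8.768)²/(8.768+31.561) = 4352964529/2283664425 ≈ 1.906 in

Q = 4352964529/2283664425 in ≈ 1.906 in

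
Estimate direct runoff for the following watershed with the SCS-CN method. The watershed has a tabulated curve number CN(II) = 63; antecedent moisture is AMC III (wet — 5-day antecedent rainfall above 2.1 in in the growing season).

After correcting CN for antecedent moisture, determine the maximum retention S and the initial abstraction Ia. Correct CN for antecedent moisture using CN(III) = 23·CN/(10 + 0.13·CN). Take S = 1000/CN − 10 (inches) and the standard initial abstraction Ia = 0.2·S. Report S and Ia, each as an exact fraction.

Adjust CN=63 to AMC III: 23·63/(10 + 0.13·63) → 1449 ÷ (1819/100) = 144900/1819 ≈ 79.659
Retention S: 1000/CN − 10 with CN=79.659 → S = 3700/1449 ≈ 2.553 in
Initial abstraction Ia = S/5 = (3700/1449)/5 = 740/1449 ≈ 0.511 in

S = 3700/1449 in ≈ 2.553 in; Ia = 740/1449 in ≈ 0.511 in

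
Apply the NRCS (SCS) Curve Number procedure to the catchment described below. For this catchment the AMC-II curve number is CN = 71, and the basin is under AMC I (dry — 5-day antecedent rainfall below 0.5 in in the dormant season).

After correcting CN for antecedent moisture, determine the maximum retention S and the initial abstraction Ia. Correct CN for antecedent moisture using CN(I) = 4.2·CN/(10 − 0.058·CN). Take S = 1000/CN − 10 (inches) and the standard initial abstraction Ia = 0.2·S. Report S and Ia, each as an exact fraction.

CN(I) from CN(II)=71: (4.2·71)/(10 − 0.058·71) = 149100/2941 ≈ 50.697
Max retention: S = 1000/(149100/2941) − 10 = 14500/1491 in (≈ 9.725 in)
Ia = 0.2·(14500/1491) = 2900/1491 in ≈ 1.945 in

S = 14500/1491 in ≈ 9.725 in; Ia = 2900/1491 in ≈ 1.945 in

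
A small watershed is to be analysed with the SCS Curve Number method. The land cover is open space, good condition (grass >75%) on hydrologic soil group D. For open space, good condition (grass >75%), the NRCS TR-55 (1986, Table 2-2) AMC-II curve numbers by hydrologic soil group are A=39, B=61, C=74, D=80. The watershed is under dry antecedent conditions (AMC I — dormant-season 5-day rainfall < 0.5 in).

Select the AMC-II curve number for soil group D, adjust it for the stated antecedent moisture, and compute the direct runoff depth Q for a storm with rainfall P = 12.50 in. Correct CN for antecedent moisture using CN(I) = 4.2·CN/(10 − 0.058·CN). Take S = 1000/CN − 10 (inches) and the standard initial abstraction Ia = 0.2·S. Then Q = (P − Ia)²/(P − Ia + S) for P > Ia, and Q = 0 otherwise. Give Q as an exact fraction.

NRCS table: open space, good condition (grass >75%), soil group D → CN(II) = 80
Dry (AMC I): CN(I) = 4.2·80/(10 − 0.058·80) = 336/(134/25) = 4200/67 ≈ 62.687
Max retention: S = 1000/(4200/67) − 10 = 125/21 in (≈ 5.952 in)
Initial abstraction Ia = S/5 = (125/21)/5 = 25/21 ≈ 1.190 in
Since P=12.500 > Ia=1.190: effective rainfall P−Ia = 475/42 in
Runoff Q = (P−Ia)²/(P−Ia+S) = (11.310)²/(11.310+5.952) = 9025/1218 ≈ 7.410 in

Q = 9025/1218 in ≈ 7.410 in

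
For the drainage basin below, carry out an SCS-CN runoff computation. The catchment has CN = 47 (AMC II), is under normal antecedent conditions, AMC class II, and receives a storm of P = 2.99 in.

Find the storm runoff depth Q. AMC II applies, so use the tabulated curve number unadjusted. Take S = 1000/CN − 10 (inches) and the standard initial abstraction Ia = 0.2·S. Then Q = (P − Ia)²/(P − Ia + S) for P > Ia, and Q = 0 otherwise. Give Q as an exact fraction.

Q = 11923209/265329100 in ≈ 0.045 in

AMC II — tabulated CN = 47 applies directly.
S = 1000/47 − 10 = 530/47 in ≈ 11.277 in
Initial abstraction Ia = S/5 = (530/47)/5 = 106/47 ≈ 2.255 in
Excess rainfall: 2.990 − 2.255 = 0.735 in; P > Ia so Q > 0
Q: (3453/4700)² ÷ (56453/4700) = 11923209/265329100 in (≈ 0.045 in)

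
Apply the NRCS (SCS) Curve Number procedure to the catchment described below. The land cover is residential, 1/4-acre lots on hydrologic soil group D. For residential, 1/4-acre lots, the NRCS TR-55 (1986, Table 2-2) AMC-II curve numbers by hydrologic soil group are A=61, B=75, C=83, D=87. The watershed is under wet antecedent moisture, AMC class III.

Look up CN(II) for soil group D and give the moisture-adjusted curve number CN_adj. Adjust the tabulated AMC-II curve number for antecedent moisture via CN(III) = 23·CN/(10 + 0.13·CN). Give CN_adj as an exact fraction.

NRCS table: residential, 1/4-acre lots, soil group D → CN(II) = 87
CN(III) from CN(II)=87: (23·87)/(10 + 0.13·87) = 200100/2131 ≈ 93.900

CN_adj = 200100/2131 ≈ 93.900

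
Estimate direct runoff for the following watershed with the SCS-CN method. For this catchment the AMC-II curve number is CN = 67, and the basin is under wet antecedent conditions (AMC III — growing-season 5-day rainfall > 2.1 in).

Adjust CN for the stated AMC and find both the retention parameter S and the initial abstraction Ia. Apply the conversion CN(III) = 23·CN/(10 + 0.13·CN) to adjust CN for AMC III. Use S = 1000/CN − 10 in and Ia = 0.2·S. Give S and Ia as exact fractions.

Adjust CN=67 to AMC III: 23·67/(10 + 0.13·67) → 1541 ÷ (1871/100) = 154100/1871 ≈ 82.362
Retention S: 1000/CN − 10 with CN=82.362 → S = 3300/1541 ≈ 2.141 in
Ia = 0.2S: 0.2·2.141 = 0.428 in (exactly 660/1541)

S = 3300/1541 in ≈ 2.141 in; Ia = 660/1541 in ≈ 0.428 in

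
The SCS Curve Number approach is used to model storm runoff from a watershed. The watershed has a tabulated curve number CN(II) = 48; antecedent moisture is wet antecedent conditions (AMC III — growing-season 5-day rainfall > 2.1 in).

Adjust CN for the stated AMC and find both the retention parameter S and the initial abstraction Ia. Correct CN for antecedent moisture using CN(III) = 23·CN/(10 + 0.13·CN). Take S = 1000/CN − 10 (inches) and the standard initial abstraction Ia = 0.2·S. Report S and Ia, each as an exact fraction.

S = 325/69 in ≈ 4.710 in; Ia = 65/69 in ≈ 0.942 in

Wet (AMC III): CN(III) = 23·48/(10 + 0.13·48) = 1104/(406/25) = 13800/203 ≈ 67.980
Max retention: S = 1000/(13800/203) − 10 = 325/69 in (≈ 4.710 in)
Ia = 0.2S: 0.2·4.710 = 0.942 in (exactly 65/69)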